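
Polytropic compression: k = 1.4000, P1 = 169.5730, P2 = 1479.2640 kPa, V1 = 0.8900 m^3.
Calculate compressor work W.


(k-1)/k = 0.2857
(P2/P1)^exp = 1.8568
W = 3.5000 * 169.5730 * 0.8900 * (1.8568 - 1) = 452.5859 kJ

452.5859 kJ


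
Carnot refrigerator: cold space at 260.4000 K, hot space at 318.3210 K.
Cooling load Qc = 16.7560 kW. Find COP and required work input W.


COP = 260.4000 / 57.9210 = 4.4958
W = 16.7560 / 4.4958 = 3.7271 kW

COP = 4.4958, W = 3.7271 kW


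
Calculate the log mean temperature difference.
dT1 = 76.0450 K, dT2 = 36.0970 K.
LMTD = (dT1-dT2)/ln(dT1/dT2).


dT1/dT2 = 2.1067
ln(dT1/dT2) = 0.7451
LMTD = 39.9480 / 0.7451 = 53.6132 K

53.6132 K


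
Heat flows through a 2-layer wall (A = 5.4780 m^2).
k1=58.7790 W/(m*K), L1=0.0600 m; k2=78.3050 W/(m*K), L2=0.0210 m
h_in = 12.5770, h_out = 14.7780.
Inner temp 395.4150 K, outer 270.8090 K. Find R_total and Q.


R_conv_in = 1/(12.5770*5.4780) = 0.0145
R_1 = 0.0600/(58.7790*5.4780) = 0.0002
R_2 = 0.0210/(78.3050*5.4780) = 4.8956e-05
R_conv_out = 1/(14.7780*5.4780) = 0.0124
R_total = 0.0271 K/W
Q = 124.6060 / 0.0271 = 4597.5884 W

R_total = 0.0271 K/W, Q = 4597.5884 W


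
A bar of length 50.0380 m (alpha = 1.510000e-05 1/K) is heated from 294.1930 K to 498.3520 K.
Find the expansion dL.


dT = 204.1590 K
dL = 1.510000e-05 * 50.0380 * 204.1590 = 0.154257 m
L_final = 50.192257 m

dL = 0.154257 m


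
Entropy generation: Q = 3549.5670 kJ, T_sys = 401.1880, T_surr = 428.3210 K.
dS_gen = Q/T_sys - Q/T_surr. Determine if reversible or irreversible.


dS_sys = 3549.5670/401.1880 = 8.8476 kJ/K
dS_surr = -3549.5670/428.3210 = -8.2872 kJ/K
dS_gen = 8.8476 - 8.2872 = 0.5605 kJ/K (irreversible)

dS_gen = 0.5605 kJ/K, irreversible


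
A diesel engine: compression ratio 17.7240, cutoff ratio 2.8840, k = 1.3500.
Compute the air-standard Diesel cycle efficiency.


r^(k-1) = 2.7352
rc^k = 4.1782
eta = 0.5431 = 54.3148%

54.3148%


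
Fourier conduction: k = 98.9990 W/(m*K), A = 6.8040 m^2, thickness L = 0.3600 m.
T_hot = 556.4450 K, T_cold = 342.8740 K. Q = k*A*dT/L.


dT = 213.5710 K
Q = 98.9990 * 6.8040 * 213.5710 / 0.3600 = 399608.6616 W

399608.6616 W


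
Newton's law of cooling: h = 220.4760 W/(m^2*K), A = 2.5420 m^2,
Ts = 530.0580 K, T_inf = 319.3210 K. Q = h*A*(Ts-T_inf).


dT = 210.7370 K
Q = 220.4760 * 2.5420 * 210.7370 = 118107.5500 W

118107.5500 W


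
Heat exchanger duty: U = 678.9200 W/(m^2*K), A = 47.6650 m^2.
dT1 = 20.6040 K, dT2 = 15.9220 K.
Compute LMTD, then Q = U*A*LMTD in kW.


LMTD = 18.1625 K
Q = 678.9200 * 47.6650 * 18.1625 = 587752.6684 W = 587.7527 kW

587.7527 kW


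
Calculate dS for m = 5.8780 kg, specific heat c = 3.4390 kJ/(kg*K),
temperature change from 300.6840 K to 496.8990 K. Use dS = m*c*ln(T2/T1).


T2/T1 = 1.6526
ln(T2/T1) = 0.5023
dS = 5.8780 * 3.4390 * 0.5023 = 10.1543 kJ/K

10.1543 kJ/K


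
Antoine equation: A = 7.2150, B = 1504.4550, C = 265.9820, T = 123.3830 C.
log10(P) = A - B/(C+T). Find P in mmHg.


C+T = 389.3650
B/(C+T) = 3.8639
log10(P) = 7.2150 - 3.8639 = 3.3511
P = 10^3.3511 = 2244.5636 mmHg

2244.5636 mmHg


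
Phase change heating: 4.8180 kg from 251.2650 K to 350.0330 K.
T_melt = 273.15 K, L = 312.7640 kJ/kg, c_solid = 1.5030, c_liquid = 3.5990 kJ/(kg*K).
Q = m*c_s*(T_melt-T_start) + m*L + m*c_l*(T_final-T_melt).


Q1 (sensible, solid) = 4.8180 * 1.5030 * 21.8850 = 158.4792 kJ
Q2 (latent) = 4.8180 * 312.7640 = 1506.8970 kJ
Q3 (sensible, liquid) = 4.8180 * 3.5990 * 76.8830 = 1333.1498 kJ
Q_total = 2998.5260 kJ

2998.5260 kJ


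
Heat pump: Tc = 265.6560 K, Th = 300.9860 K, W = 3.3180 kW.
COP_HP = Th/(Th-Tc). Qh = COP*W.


COP = 300.9860 / 35.3300 = 8.5193
Qh = 8.5193 * 3.3180 = 28.2670 kW

COP = 8.5193, Qh = 28.2670 kW


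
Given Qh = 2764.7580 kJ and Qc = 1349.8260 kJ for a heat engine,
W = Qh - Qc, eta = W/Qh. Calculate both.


W = 2764.7580 - 1349.8260 = 1414.9320 kJ
eta = 1414.9320 / 2764.7580 = 0.5118 = 51.1774%

W = 1414.9320 kJ, eta = 51.1774%


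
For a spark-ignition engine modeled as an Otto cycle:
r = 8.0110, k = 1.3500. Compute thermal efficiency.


r^(k-1) = 2.0715
eta = 1 - 1/2.0715 = 0.5173 = 51.7264%

51.7264%


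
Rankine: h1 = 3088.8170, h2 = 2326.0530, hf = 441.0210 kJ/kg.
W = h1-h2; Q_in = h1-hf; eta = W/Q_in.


W = 762.7640 kJ/kg
Q_in = 2647.7960 kJ/kg
eta = 0.2881 = 28.8075%

eta = 28.8075%


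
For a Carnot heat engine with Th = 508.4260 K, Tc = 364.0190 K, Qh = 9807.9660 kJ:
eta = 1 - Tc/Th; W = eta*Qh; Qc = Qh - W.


eta = 1 - 364.0190/508.4260 = 0.2840
W = 0.2840 * 9807.9660 = 2785.7327 kJ
Qc = 9807.9660 - 2785.7327 = 7022.2333 kJ

eta = 28.4028%, W = 2785.7327 kJ, Qc = 7022.2333 kJ


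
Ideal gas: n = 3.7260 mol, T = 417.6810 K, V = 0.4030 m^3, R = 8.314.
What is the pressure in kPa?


P = nRT/V = 3.7260 * 8.314 * 417.6810 / 0.4030
= 12938.9070 / 0.4030 = 32106.4689 Pa = 32.1065 kPa

32.1065 kPa


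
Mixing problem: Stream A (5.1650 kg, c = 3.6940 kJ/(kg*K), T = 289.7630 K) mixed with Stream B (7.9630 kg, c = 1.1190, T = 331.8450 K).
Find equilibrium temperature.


num = 8485.4731
den = 27.9901
Tf = 303.1597 K

303.1597 K


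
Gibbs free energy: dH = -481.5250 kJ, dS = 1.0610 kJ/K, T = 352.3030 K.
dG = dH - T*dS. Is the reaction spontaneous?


T*dS = 352.3030 * 1.0610 = 373.7935 kJ
dG = -481.5250 - 373.7935 = -855.3185 kJ (spontaneous)

dG = -855.3185 kJ, spontaneous


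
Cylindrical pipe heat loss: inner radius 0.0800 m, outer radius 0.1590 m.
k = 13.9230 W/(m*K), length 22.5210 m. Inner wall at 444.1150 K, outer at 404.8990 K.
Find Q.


dT = 39.2160 K
ln(ro/ri) = 0.6869
Q = 2*pi*13.9230*22.5210*39.2160 / 0.6869 = 112482.3349 W

112482.3349 W


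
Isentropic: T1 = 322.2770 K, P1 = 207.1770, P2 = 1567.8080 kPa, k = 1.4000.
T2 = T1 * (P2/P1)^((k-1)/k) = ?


(k-1)/k = 0.2857
(P2/P1)^exp = 1.7829
T2 = 322.2770 * 1.7829 = 574.5903 K

574.5903 K


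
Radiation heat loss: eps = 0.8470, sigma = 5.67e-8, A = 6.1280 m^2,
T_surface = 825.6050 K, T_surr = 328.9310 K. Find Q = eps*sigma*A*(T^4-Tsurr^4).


T^4 = 4.6461e+11
Tsurr^4 = 1.1706e+10
Q = 0.8470 * 5.67e-8 * 6.1280 * 4.5290e+11 = 133288.2385 W

133288.2385 W


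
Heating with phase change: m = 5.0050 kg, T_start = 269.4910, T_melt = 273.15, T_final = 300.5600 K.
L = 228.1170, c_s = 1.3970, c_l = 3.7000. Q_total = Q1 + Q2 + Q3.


Q1 (sensible, solid) = 5.0050 * 1.3970 * 3.6590 = 25.5837 kJ
Q2 (latent) = 5.0050 * 228.1170 = 1141.7256 kJ
Q3 (sensible, liquid) = 5.0050 * 3.7000 * 27.4100 = 507.5921 kJ
Q_total = 1674.9013 kJ

1674.9013 kJ


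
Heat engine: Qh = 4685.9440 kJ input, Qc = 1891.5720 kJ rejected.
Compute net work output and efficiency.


W = 4685.9440 - 1891.5720 = 2794.3720 kJ
eta = 2794.3720 / 4685.9440 = 0.5963 = 59.6331%

W = 2794.3720 kJ, eta = 59.6331%


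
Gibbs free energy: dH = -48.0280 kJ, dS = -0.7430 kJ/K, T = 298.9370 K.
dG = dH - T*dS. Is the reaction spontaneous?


T*dS = 298.9370 * -0.7430 = -222.1102 kJ
dG = -48.0280 + 222.1102 = 174.0822 kJ (non-spontaneous)

dG = 174.0822 kJ, non-spontaneous


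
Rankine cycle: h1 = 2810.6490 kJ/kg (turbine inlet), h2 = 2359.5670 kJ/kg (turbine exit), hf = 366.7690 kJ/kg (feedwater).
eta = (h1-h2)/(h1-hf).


W = 451.0820 kJ/kg
Q_in = 2443.8800 kJ/kg
eta = 0.1846 = 18.4576%

eta = 18.4576%


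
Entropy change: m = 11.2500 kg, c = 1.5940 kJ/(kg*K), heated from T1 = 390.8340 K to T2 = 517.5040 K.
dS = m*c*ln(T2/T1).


T2/T1 = 1.3241
ln(T2/T1) = 0.2807
dS = 11.2500 * 1.5940 * 0.2807 = 5.0343 kJ/K

5.0343 kJ/K


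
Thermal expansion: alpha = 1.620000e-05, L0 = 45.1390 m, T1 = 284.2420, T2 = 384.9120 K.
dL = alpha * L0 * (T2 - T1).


dT = 100.6700 K
dL = 1.620000e-05 * 45.1390 * 100.6700 = 0.073615 m
L_final = 45.212615 m

dL = 0.073615 m


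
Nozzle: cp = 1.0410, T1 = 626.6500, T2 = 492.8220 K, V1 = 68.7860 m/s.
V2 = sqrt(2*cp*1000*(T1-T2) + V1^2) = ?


dT = 133.8280 K
2*cp*1000*dT = 278629.8960
V1^2 = 4731.5138
V2 = sqrt(283361.4098) = 532.3170 m/s

532.3170 m/s


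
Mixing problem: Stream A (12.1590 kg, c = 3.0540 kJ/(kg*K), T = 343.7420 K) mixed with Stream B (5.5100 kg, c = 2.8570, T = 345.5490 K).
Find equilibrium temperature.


num = 18204.0297
den = 52.8757
Tf = 344.2800 K

344.2800 K


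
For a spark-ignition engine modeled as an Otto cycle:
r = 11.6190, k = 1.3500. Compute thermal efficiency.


r^(k-1) = 2.3594
eta = 1 - 1/2.3594 = 0.5762 = 57.6171%

57.6171%


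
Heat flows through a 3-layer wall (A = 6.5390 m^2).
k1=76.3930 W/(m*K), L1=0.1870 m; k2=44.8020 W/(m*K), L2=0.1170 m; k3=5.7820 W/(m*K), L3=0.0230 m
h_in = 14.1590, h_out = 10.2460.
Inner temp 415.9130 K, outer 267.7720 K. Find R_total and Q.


R_conv_in = 1/(14.1590*6.5390) = 0.0108
R_1 = 0.1870/(76.3930*6.5390) = 0.0004
R_2 = 0.1170/(44.8020*6.5390) = 0.0004
R_3 = 0.0230/(5.7820*6.5390) = 0.0006
R_conv_out = 1/(10.2460*6.5390) = 0.0149
R_total = 0.0271 K/W
Q = 148.1410 / 0.0271 = 5464.7355 W

R_total = 0.0271 K/W, Q = 5464.7355 W


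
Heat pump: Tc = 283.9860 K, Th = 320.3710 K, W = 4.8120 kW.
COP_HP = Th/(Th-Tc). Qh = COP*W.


COP = 320.3710 / 36.3850 = 8.8050
Qh = 8.8050 * 4.8120 = 42.3698 kW

COP = 8.8050, Qh = 42.3698 kW


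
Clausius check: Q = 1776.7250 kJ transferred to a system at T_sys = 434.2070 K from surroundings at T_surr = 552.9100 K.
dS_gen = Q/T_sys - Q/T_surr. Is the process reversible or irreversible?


dS_sys = 1776.7250/434.2070 = 4.0919 kJ/K
dS_surr = -1776.7250/552.9100 = -3.2134 kJ/K
dS_gen = 4.0919 - 3.2134 = 0.8785 kJ/K (irreversible)

dS_gen = 0.8785 kJ/K, irreversible


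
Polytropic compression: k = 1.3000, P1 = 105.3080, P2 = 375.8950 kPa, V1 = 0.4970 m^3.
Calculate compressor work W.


(k-1)/k = 0.2308
(P2/P1)^exp = 1.3413
W = 4.3333 * 105.3080 * 0.4970 * (1.3413 - 1) = 77.4051 kJ

77.4051 kJ


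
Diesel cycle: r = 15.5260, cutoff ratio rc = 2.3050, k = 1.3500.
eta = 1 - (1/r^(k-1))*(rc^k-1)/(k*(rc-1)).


r^(k-1) = 2.6114
rc^k = 3.0875
eta = 0.5463 = 54.6257%

54.6257%


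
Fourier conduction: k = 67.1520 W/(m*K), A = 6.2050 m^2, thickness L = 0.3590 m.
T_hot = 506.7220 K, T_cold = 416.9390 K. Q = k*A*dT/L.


dT = 89.7830 K
Q = 67.1520 * 6.2050 * 89.7830 / 0.3590 = 104207.8419 W

104207.8419 W


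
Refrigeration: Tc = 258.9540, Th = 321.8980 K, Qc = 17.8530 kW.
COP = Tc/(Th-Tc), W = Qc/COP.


COP = 258.9540 / 62.9440 = 4.1140
W = 17.8530 / 4.1140 = 4.3395 kW

COP = 4.1140, W = 4.3395 kW


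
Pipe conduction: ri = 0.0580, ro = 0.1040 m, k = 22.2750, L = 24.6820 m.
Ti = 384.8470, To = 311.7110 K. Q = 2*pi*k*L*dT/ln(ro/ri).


dT = 73.1360 K
ln(ro/ri) = 0.5839
Q = 2*pi*22.2750*24.6820*73.1360 / 0.5839 = 432648.3388 W

432648.3388 W


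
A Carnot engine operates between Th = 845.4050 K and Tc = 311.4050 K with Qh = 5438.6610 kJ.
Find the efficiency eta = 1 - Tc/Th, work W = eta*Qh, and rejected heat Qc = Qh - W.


eta = 1 - 311.4050/845.4050 = 0.6316
W = 0.6316 * 5438.6610 = 3435.3298 kJ
Qc = 5438.6610 - 3435.3298 = 2003.3312 kJ

eta = 63.1650%, W = 3435.3298 kJ, Qc = 2003.3312 kJ


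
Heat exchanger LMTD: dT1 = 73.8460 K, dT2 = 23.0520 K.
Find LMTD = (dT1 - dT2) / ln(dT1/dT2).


dT1/dT2 = 3.2035
ln(dT1/dT2) = 1.1642
LMTD = 50.7940 / 1.1642 = 43.6289 K

43.6289 K


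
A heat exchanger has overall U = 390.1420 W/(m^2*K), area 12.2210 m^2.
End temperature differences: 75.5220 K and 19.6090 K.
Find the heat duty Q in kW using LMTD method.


LMTD = 41.4651 K
Q = 390.1420 * 12.2210 * 41.4651 = 197702.4778 W = 197.7025 kW

197.7025 kW


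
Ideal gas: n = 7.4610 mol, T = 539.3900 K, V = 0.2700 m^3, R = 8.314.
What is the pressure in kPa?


P = nRT/V = 7.4610 * 8.314 * 539.3900 / 0.2700
= 33458.7684 / 0.2700 = 123921.3644 Pa = 123.9214 kPa

123.9214 kPa


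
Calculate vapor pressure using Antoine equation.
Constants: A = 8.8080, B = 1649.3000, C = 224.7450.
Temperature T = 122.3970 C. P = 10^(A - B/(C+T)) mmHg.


C+T = 347.1420
B/(C+T) = 4.7511
log10(P) = 8.8080 - 4.7511 = 4.0569
P = 10^4.0569 = 11400.3533 mmHg

11400.3533 mmHg


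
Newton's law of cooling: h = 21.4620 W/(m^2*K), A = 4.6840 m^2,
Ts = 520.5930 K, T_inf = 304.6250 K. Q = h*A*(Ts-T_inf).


dT = 215.9680 K
Q = 21.4620 * 4.6840 * 215.9680 = 21710.8328 W

21710.8328 W


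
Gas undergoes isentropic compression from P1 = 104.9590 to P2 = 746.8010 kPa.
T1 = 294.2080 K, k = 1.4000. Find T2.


(k-1)/k = 0.2857
(P2/P1)^exp = 1.7518
T2 = 294.2080 * 1.7518 = 515.3900 K

515.3900 K


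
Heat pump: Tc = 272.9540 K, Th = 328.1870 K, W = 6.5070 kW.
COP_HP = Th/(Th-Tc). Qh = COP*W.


COP = 328.1870 / 55.2330 = 5.9419
Qh = 5.9419 * 6.5070 = 38.6637 kW

COP = 5.9419, Qh = 38.6637 kW


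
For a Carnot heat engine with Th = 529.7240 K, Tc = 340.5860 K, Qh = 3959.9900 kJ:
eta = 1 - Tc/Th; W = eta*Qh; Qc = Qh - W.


eta = 1 - 340.5860/529.7240 = 0.3571
W = 0.3571 * 3959.9900 = 1413.9148 kJ
Qc = 3959.9900 - 1413.9148 = 2546.0752 kJ

eta = 35.7050%, W = 1413.9148 kJ, Qc = 2546.0752 kJ


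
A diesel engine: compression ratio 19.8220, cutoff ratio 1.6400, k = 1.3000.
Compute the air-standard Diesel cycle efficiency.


r^(k-1) = 2.4499
rc^k = 1.9024
eta = 0.5573 = 55.7288%

55.7288%


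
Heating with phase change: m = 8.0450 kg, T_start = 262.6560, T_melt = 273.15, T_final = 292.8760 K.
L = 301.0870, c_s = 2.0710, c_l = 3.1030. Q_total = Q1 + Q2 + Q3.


Q1 (sensible, solid) = 8.0450 * 2.0710 * 10.4940 = 174.8426 kJ
Q2 (latent) = 8.0450 * 301.0870 = 2422.2449 kJ
Q3 (sensible, liquid) = 8.0450 * 3.1030 * 19.7260 = 492.4327 kJ
Q_total = 3089.5202 kJ

3089.5202 kJ


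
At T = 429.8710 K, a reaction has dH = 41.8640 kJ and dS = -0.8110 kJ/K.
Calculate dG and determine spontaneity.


T*dS = 429.8710 * -0.8110 = -348.6254 kJ
dG = 41.8640 + 348.6254 = 390.4894 kJ (non-spontaneous)

dG = 390.4894 kJ, non-spontaneous


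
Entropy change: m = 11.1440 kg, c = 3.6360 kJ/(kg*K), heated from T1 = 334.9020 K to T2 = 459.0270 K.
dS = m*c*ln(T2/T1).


T2/T1 = 1.3706
ln(T2/T1) = 0.3153
dS = 11.1440 * 3.6360 * 0.3153 = 12.7747 kJ/K

12.7747 kJ/K


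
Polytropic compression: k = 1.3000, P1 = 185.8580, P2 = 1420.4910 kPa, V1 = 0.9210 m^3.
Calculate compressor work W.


(k-1)/k = 0.2308
(P2/P1)^exp = 1.5989
W = 4.3333 * 185.8580 * 0.9210 * (1.5989 - 1) = 444.2595 kJ

444.2595 kJ


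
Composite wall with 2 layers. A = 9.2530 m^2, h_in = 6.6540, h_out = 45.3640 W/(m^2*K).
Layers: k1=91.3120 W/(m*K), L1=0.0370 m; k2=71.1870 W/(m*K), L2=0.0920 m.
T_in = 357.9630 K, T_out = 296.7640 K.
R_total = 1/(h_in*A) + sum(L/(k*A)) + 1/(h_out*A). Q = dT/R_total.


R_conv_in = 1/(6.6540*9.2530) = 0.0162
R_1 = 0.0370/(91.3120*9.2530) = 4.3792e-05
R_2 = 0.0920/(71.1870*9.2530) = 0.0001
R_conv_out = 1/(45.3640*9.2530) = 0.0024
R_total = 0.0188 K/W
Q = 61.1990 / 0.0188 = 3253.9448 W

R_total = 0.0188 K/W, Q = 3253.9448 W


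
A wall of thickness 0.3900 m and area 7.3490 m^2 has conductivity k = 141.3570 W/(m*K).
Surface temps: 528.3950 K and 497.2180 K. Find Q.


dT = 31.1770 K
Q = 141.3570 * 7.3490 * 31.1770 / 0.3900 = 83045.3430 W

83045.3430 W


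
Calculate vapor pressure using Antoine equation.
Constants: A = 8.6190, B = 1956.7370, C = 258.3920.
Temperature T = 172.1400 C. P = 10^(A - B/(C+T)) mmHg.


C+T = 430.5320
B/(C+T) = 4.5449
log10(P) = 8.6190 - 4.5449 = 4.0741
P = 10^4.0741 = 11859.6498 mmHg

11859.6498 mmHg


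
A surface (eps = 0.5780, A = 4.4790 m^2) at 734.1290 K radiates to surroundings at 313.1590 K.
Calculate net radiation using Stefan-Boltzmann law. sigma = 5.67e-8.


T^4 = 2.9046e+11
Tsurr^4 = 9.6174e+09
Q = 0.5780 * 5.67e-8 * 4.4790 * 2.8084e+11 = 41224.7638 W

41224.7638 W


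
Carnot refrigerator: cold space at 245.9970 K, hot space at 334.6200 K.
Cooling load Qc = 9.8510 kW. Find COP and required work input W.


COP = 245.9970 / 88.6230 = 2.7758
W = 9.8510 / 2.7758 = 3.5489 kW

COP = 2.7758, W = 3.5489 kW


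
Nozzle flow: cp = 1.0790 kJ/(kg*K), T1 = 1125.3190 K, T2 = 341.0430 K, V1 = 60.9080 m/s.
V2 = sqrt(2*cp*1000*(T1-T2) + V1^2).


dT = 784.2760 K
2*cp*1000*dT = 1692467.6080
V1^2 = 3709.7845
V2 = sqrt(1696177.3925) = 1302.3738 m/s

1302.3738 m/s


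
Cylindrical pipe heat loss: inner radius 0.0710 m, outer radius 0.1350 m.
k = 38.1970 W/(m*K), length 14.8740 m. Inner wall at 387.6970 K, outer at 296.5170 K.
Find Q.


dT = 91.1800 K
ln(ro/ri) = 0.6426
Q = 2*pi*38.1970*14.8740*91.1800 / 0.6426 = 506523.0493 W

506523.0493 W


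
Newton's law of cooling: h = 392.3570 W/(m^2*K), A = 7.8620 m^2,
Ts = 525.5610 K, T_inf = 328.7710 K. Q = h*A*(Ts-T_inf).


dT = 196.7900 K
Q = 392.3570 * 7.8620 * 196.7900 = 607040.2253 W

607040.2253 W


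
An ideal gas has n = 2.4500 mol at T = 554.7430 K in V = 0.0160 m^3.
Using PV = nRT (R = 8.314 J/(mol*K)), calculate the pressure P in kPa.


P = nRT/V = 2.4500 * 8.314 * 554.7430 / 0.0160
= 11299.7266 / 0.0160 = 706232.9119 Pa = 706.2329 kPa

706.2329 kPa


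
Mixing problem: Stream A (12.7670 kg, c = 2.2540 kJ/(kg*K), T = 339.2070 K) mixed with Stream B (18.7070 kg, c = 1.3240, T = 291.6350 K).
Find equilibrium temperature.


num = 16984.5336
den = 53.5449
Tf = 317.2018 K

317.2018 K


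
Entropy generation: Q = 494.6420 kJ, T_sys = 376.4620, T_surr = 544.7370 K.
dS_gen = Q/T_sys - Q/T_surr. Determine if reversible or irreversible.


dS_sys = 494.6420/376.4620 = 1.3139 kJ/K
dS_surr = -494.6420/544.7370 = -0.9080 kJ/K
dS_gen = 1.3139 - 0.9080 = 0.4059 kJ/K (irreversible)

dS_gen = 0.4059 kJ/K, irreversible


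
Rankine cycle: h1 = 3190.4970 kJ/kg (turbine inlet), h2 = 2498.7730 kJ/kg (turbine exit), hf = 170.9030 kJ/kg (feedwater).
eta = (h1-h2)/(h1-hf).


W = 691.7240 kJ/kg
Q_in = 3019.5940 kJ/kg
eta = 0.2291 = 22.9078%

eta = 22.9078%


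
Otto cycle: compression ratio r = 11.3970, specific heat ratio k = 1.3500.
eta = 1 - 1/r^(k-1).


r^(k-1) = 2.3436
eta = 1 - 1/2.3436 = 0.5733 = 57.3299%

57.3299%


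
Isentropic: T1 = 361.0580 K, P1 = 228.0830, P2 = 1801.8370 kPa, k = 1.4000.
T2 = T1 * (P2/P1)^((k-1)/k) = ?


(k-1)/k = 0.2857
(P2/P1)^exp = 1.8049
T2 = 361.0580 * 1.8049 = 651.6893 K

651.6893 K


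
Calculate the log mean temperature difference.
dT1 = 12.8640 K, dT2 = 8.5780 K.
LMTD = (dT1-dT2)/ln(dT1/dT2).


dT1/dT2 = 1.4997
ln(dT1/dT2) = 0.4052
LMTD = 4.2860 / 0.4052 = 10.5767 K

10.5767 K


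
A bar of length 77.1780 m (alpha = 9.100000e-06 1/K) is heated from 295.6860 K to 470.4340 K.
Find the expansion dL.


dT = 174.7480 K
dL = 9.100000e-06 * 77.1780 * 174.7480 = 0.122729 m
L_final = 77.300729 m

dL = 0.122729 m


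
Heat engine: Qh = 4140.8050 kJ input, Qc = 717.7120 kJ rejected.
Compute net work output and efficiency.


W = 4140.8050 - 717.7120 = 3423.0930 kJ
eta = 3423.0930 / 4140.8050 = 0.8267 = 82.6673%

W = 3423.0930 kJ, eta = 82.6673%


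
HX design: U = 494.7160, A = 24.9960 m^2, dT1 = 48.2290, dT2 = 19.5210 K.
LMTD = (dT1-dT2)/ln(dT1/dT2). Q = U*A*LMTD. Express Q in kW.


LMTD = 31.7401 K
Q = 494.7160 * 24.9960 * 31.7401 = 392496.1418 W = 392.4961 kW

392.4961 kW


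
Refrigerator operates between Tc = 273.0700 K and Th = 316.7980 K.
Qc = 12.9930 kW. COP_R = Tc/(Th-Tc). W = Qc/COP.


COP = 273.0700 / 43.7280 = 6.2447
W = 12.9930 / 6.2447 = 2.0806 kW

COP = 6.2447, W = 2.0806 kW


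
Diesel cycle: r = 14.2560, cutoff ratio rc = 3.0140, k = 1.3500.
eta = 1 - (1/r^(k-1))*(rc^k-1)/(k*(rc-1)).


r^(k-1) = 2.5345
rc^k = 4.4345
eta = 0.5016 = 50.1610%

50.1610%


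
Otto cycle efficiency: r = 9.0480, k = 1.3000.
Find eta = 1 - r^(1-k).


r^(k-1) = 1.9363
eta = 1 - 1/1.9363 = 0.4835 = 48.3543%

48.3543%


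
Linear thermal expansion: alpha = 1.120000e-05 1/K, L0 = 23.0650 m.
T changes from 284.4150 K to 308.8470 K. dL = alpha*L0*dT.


dT = 24.4320 K
dL = 1.120000e-05 * 23.0650 * 24.4320 = 0.006311 m
L_final = 23.071311 m

dL = 0.006311 m


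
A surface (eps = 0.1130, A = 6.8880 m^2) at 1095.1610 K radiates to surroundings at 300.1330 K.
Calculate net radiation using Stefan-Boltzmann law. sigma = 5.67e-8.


T^4 = 1.4385e+12
Tsurr^4 = 8.1144e+09
Q = 0.1130 * 5.67e-8 * 6.8880 * 1.4304e+12 = 63126.2225 W

63126.2225 W


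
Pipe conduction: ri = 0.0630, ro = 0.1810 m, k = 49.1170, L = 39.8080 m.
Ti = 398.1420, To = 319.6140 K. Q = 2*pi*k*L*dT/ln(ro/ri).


dT = 78.5280 K
ln(ro/ri) = 1.0554
Q = 2*pi*49.1170*39.8080*78.5280 / 1.0554 = 914123.8045 W

914123.8045 W


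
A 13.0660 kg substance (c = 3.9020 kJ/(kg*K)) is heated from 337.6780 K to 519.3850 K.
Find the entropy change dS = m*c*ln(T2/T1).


T2/T1 = 1.5381
ln(T2/T1) = 0.4306
dS = 13.0660 * 3.9020 * 0.4306 = 21.9511 kJ/K

21.9511 kJ/K


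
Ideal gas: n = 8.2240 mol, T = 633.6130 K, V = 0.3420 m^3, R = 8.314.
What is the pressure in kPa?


P = nRT/V = 8.2240 * 8.314 * 633.6130 / 0.3420
= 43322.8682 / 0.3420 = 126675.0531 Pa = 126.6751 kPa

126.6751 kPa


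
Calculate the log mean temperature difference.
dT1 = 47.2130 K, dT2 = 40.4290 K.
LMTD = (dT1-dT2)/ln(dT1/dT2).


dT1/dT2 = 1.1678
ln(dT1/dT2) = 0.1551
LMTD = 6.7840 / 0.1551 = 43.7333 K

43.7333 K


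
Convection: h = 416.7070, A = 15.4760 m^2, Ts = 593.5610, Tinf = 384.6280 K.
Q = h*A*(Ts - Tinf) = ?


dT = 208.9330 K
Q = 416.7070 * 15.4760 * 208.9330 = 1347400.0440 W

1347400.0440 W


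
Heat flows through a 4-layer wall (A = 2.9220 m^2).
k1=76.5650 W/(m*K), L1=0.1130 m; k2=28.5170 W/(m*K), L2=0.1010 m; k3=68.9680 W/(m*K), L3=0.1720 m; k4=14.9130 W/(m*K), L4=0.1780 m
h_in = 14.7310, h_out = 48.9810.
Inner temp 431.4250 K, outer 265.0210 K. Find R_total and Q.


R_conv_in = 1/(14.7310*2.9220) = 0.0232
R_1 = 0.1130/(76.5650*2.9220) = 0.0005
R_2 = 0.1010/(28.5170*2.9220) = 0.0012
R_3 = 0.1720/(68.9680*2.9220) = 0.0009
R_4 = 0.1780/(14.9130*2.9220) = 0.0041
R_conv_out = 1/(48.9810*2.9220) = 0.0070
R_total = 0.0369 K/W
Q = 166.4040 / 0.0369 = 4512.7009 W

R_total = 0.0369 K/W, Q = 4512.7009 W


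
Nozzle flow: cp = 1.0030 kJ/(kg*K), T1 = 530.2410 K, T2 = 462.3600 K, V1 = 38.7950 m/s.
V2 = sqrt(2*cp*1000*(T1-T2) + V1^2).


dT = 67.8810 K
2*cp*1000*dT = 136169.2860
V1^2 = 1505.0520
V2 = sqrt(137674.3380) = 371.0449 m/s

371.0449 m/s


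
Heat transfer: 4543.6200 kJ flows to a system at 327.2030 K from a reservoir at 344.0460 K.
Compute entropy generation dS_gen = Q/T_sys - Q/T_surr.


dS_sys = 4543.6200/327.2030 = 13.8862 kJ/K
dS_surr = -4543.6200/344.0460 = -13.2064 kJ/K
dS_gen = 13.8862 - 13.2064 = 0.6798 kJ/K (irreversible)

dS_gen = 0.6798 kJ/K, irreversible


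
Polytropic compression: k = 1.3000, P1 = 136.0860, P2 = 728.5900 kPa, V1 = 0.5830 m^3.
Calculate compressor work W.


(k-1)/k = 0.2308
(P2/P1)^exp = 1.4728
W = 4.3333 * 136.0860 * 0.5830 * (1.4728 - 1) = 162.5606 kJ

162.5606 kJ


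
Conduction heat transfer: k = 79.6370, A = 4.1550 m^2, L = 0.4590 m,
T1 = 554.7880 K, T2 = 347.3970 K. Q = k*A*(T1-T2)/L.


dT = 207.3910 K
Q = 79.6370 * 4.1550 * 207.3910 / 0.4590 = 149507.5551 W

149507.5551 W


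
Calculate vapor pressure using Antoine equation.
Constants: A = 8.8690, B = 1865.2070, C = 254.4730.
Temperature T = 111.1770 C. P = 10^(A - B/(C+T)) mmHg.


C+T = 365.6500
B/(C+T) = 5.1011
log10(P) = 8.8690 - 5.1011 = 3.7679
P = 10^3.7679 = 5860.4091 mmHg

5860.4091 mmHg


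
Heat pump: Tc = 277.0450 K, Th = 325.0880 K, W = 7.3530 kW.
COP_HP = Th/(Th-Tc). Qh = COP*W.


COP = 325.0880 / 48.0430 = 6.7666
Qh = 6.7666 * 7.3530 = 49.7548 kW

COP = 6.7666, Qh = 49.7548 kW


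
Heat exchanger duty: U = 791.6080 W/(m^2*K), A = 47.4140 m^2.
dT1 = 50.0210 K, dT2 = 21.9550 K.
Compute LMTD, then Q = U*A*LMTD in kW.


LMTD = 34.0835 K
Q = 791.6080 * 47.4140 * 34.0835 = 1279266.7283 W = 1279.2667 kW

1279.2667 kW


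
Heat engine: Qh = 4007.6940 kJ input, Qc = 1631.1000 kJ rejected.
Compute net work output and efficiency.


W = 4007.6940 - 1631.1000 = 2376.5940 kJ
eta = 2376.5940 / 4007.6940 = 0.5930 = 59.3008%

W = 2376.5940 kJ, eta = 59.3008%


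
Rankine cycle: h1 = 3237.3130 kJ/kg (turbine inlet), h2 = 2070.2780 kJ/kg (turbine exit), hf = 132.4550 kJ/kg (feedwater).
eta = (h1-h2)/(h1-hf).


W = 1167.0350 kJ/kg
Q_in = 3104.8580 kJ/kg
eta = 0.3759 = 37.5874%

eta = 37.5874%


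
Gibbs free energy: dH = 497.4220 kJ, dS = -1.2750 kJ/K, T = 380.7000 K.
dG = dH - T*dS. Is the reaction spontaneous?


T*dS = 380.7000 * -1.2750 = -485.3925 kJ
dG = 497.4220 + 485.3925 = 982.8145 kJ (non-spontaneous)

dG = 982.8145 kJ, non-spontaneous


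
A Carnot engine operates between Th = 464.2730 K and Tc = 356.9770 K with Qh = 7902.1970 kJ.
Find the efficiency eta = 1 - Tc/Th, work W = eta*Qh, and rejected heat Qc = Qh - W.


eta = 1 - 356.9770/464.2730 = 0.2311
W = 0.2311 * 7902.1970 = 1826.2404 kJ
Qc = 7902.1970 - 1826.2404 = 6075.9566 kJ

eta = 23.1105%, W = 1826.2404 kJ, Qc = 6075.9566 kJ


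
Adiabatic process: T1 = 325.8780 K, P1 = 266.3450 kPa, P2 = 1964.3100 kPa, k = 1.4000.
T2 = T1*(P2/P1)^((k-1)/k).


(k-1)/k = 0.2857
(P2/P1)^exp = 1.7698
T2 = 325.8780 * 1.7698 = 576.7506 K

576.7506 K


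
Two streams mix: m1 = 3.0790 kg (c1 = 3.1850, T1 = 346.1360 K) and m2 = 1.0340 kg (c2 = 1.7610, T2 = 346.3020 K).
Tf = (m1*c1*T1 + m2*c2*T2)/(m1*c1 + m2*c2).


num = 4024.9948
den = 11.6275
Tf = 346.1620 K

346.1620 K


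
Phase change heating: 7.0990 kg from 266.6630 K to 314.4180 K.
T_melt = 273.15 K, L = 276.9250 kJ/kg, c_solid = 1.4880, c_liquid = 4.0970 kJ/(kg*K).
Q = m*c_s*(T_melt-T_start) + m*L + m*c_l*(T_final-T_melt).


Q1 (sensible, solid) = 7.0990 * 1.4880 * 6.4870 = 68.5242 kJ
Q2 (latent) = 7.0990 * 276.9250 = 1965.8906 kJ
Q3 (sensible, liquid) = 7.0990 * 4.0970 * 41.2680 = 1200.2634 kJ
Q_total = 3234.6782 kJ

3234.6782 kJ


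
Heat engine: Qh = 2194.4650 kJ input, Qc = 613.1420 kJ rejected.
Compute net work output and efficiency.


W = 2194.4650 - 613.1420 = 1581.3230 kJ
eta = 1581.3230 / 2194.4650 = 0.7206 = 72.0596%

W = 1581.3230 kJ, eta = 72.0596%


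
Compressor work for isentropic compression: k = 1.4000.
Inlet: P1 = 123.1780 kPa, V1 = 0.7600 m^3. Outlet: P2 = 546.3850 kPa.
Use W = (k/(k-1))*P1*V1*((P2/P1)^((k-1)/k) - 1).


(k-1)/k = 0.2857
(P2/P1)^exp = 1.5305
W = 3.5000 * 123.1780 * 0.7600 * (1.5305 - 1) = 173.8363 kJ

173.8363 kJ


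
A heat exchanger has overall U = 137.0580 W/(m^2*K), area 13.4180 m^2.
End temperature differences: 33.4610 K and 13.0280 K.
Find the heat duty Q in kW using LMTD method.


LMTD = 21.6617 K
Q = 137.0580 * 13.4180 * 21.6617 = 39836.7433 W = 39.8367 kW

39.8367 kW


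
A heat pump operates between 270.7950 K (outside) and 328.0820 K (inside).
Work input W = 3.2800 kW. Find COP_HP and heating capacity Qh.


COP = 328.0820 / 57.2870 = 5.7270
Qh = 5.7270 * 3.2800 = 18.7845 kW

COP = 5.7270, Qh = 18.7845 kW


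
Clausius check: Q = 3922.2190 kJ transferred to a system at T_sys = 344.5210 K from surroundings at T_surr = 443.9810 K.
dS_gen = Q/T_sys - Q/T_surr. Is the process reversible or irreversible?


dS_sys = 3922.2190/344.5210 = 11.3846 kJ/K
dS_surr = -3922.2190/443.9810 = -8.8342 kJ/K
dS_gen = 11.3846 - 8.8342 = 2.5504 kJ/K (irreversible)

dS_gen = 2.5504 kJ/K, irreversible


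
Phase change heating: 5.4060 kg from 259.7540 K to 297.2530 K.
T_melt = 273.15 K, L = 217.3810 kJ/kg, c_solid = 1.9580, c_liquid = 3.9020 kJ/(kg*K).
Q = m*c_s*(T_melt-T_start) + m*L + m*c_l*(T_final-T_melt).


Q1 (sensible, solid) = 5.4060 * 1.9580 * 13.3960 = 141.7960 kJ
Q2 (latent) = 5.4060 * 217.3810 = 1175.1617 kJ
Q3 (sensible, liquid) = 5.4060 * 3.9020 * 24.1030 = 508.4338 kJ
Q_total = 1825.3914 kJ

1825.3914 kJ


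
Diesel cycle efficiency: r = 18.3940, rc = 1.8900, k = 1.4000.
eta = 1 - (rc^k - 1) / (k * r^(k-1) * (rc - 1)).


r^(k-1) = 3.2053
rc^k = 2.4381
eta = 0.6399 = 63.9926%

63.9926%


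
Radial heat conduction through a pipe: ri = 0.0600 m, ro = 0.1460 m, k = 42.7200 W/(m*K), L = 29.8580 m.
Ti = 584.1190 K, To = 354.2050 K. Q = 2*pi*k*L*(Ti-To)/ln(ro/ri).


dT = 229.9140 K
ln(ro/ri) = 0.8893
Q = 2*pi*42.7200*29.8580*229.9140 / 0.8893 = 2072084.5852 W

2072084.5852 W


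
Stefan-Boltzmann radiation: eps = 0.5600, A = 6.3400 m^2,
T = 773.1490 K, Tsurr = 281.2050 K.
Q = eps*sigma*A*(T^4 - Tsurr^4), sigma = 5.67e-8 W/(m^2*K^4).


T^4 = 3.5732e+11
Tsurr^4 = 6.2531e+09
Q = 0.5600 * 5.67e-8 * 6.3400 * 3.5106e+11 = 70671.7220 W

70671.7220 W


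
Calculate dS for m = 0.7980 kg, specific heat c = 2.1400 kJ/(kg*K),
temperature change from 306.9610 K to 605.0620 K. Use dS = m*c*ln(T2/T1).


T2/T1 = 1.9711
ln(T2/T1) = 0.6786
dS = 0.7980 * 2.1400 * 0.6786 = 1.1589 kJ/K

1.1589 kJ/K


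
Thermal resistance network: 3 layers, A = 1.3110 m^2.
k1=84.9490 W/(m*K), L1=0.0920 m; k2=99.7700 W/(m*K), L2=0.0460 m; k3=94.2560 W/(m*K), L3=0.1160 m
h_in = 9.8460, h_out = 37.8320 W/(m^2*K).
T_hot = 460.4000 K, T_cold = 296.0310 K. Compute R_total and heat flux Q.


R_conv_in = 1/(9.8460*1.3110) = 0.0775
R_1 = 0.0920/(84.9490*1.3110) = 0.0008
R_2 = 0.0460/(99.7700*1.3110) = 0.0004
R_3 = 0.1160/(94.2560*1.3110) = 0.0009
R_conv_out = 1/(37.8320*1.3110) = 0.0202
R_total = 0.0997 K/W
Q = 164.3690 / 0.0997 = 1647.8191 W

R_total = 0.0997 K/W, Q = 1647.8191 W


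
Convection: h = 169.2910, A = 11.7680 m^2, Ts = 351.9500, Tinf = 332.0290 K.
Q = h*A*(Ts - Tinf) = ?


dT = 19.9210 K
Q = 169.2910 * 11.7680 * 19.9210 = 39686.9447 W

39686.9447 W


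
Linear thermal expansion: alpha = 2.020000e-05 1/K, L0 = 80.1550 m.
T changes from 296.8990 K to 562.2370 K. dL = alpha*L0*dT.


dT = 265.3380 K
dL = 2.020000e-05 * 80.1550 * 265.3380 = 0.429617 m
L_final = 80.584617 m

dL = 0.429617 m


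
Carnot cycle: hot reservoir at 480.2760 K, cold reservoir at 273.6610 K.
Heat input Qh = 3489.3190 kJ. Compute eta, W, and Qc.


eta = 1 - 273.6610/480.2760 = 0.4302
W = 0.4302 * 3489.3190 = 1501.1070 kJ
Qc = 3489.3190 - 1501.1070 = 1988.2120 kJ

eta = 43.0201%, W = 1501.1070 kJ, Qc = 1988.2120 kJ


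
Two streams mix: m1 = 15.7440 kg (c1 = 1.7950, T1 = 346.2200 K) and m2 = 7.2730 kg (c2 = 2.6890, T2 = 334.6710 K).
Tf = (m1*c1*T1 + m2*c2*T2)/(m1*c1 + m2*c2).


num = 16329.5366
den = 47.8176
Tf = 341.4965 K

341.4965 K


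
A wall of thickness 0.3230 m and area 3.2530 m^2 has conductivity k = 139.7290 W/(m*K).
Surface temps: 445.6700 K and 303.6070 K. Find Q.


dT = 142.0630 K
Q = 139.7290 * 3.2530 * 142.0630 / 0.3230 = 199916.6996 W

199916.6996 W


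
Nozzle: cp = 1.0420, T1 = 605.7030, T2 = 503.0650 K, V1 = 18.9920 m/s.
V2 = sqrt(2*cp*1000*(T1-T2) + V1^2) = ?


dT = 102.6380 K
2*cp*1000*dT = 213897.5920
V1^2 = 360.6961
V2 = sqrt(214258.2881) = 462.8804 m/s

462.8804 m/s


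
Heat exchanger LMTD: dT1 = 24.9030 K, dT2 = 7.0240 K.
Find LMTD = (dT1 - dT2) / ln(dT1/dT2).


dT1/dT2 = 3.5454
ln(dT1/dT2) = 1.2657
LMTD = 17.8790 / 1.2657 = 14.1263 K

14.1263 K


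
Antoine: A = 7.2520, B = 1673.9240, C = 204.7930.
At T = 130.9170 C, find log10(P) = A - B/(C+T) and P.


C+T = 335.7100
B/(C+T) = 4.9862
log10(P) = 7.2520 - 4.9862 = 2.2658
P = 10^2.2658 = 184.4080 mmHg

184.4080 mmHg


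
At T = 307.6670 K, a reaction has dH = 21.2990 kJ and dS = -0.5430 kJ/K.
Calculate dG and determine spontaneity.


T*dS = 307.6670 * -0.5430 = -167.0632 kJ
dG = 21.2990 + 167.0632 = 188.3622 kJ (non-spontaneous)

dG = 188.3622 kJ, non-spontaneous


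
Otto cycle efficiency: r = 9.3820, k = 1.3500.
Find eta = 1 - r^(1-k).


r^(k-1) = 2.1893
eta = 1 - 1/2.1893 = 0.5432 = 54.3231%

54.3231%


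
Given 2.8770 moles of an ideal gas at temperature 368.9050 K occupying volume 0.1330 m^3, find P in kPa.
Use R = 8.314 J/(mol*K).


P = nRT/V = 2.8770 * 8.314 * 368.9050 / 0.1330
= 8823.9781 / 0.1330 = 66345.7003 Pa = 66.3457 kPa

66.3457 kPa


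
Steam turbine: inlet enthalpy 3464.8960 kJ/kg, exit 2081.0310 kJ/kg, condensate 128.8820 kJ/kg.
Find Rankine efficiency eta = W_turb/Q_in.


W = 1383.8650 kJ/kg
Q_in = 3336.0140 kJ/kg
eta = 0.4148 = 41.4826%

eta = 41.4826%


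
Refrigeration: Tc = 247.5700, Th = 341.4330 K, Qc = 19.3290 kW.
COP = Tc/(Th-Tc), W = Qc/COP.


COP = 247.5700 / 93.8630 = 2.6376
W = 19.3290 / 2.6376 = 7.3283 kW

COP = 2.6376, W = 7.3283 kW


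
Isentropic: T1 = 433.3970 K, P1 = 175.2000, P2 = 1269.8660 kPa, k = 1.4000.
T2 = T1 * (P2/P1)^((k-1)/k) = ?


(k-1)/k = 0.2857
(P2/P1)^exp = 1.7611
T2 = 433.3970 * 1.7611 = 763.2453 K

763.2453 K


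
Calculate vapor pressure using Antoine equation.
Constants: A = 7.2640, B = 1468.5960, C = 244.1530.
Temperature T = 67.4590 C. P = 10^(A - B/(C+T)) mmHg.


C+T = 311.6120
B/(C+T) = 4.7129
log10(P) = 7.2640 - 4.7129 = 2.5511
P = 10^2.5511 = 355.7137 mmHg

355.7137 mmHg


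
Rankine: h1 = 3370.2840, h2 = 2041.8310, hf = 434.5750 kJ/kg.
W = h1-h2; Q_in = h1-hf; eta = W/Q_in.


W = 1328.4530 kJ/kg
Q_in = 2935.7090 kJ/kg
eta = 0.4525 = 45.2515%

eta = 45.2515%


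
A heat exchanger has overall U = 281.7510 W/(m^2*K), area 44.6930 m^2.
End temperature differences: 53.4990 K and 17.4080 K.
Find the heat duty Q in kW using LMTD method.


LMTD = 32.1457 K
Q = 281.7510 * 44.6930 * 32.1457 = 404787.7545 W = 404.7878 kW

404.7878 kW


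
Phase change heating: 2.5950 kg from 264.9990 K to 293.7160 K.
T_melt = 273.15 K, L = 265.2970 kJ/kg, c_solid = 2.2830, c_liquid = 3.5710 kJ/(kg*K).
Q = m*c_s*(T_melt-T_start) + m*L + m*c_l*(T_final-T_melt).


Q1 (sensible, solid) = 2.5950 * 2.2830 * 8.1510 = 48.2897 kJ
Q2 (latent) = 2.5950 * 265.2970 = 688.4457 kJ
Q3 (sensible, liquid) = 2.5950 * 3.5710 * 20.5660 = 190.5799 kJ
Q_total = 927.3153 kJ

927.3153 kJ


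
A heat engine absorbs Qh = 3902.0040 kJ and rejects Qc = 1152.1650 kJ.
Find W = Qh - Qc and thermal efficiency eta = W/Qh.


W = 3902.0040 - 1152.1650 = 2749.8390 kJ
eta = 2749.8390 / 3902.0040 = 0.7047 = 70.4725%

W = 2749.8390 kJ, eta = 70.4725%


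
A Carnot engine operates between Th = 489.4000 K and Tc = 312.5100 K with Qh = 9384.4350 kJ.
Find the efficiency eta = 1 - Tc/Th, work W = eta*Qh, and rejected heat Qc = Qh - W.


eta = 1 - 312.5100/489.4000 = 0.3614
W = 0.3614 * 9384.4350 = 3391.9344 kJ
Qc = 9384.4350 - 3391.9344 = 5992.5006 kJ

eta = 36.1443%, W = 3391.9344 kJ, Qc = 5992.5006 kJ


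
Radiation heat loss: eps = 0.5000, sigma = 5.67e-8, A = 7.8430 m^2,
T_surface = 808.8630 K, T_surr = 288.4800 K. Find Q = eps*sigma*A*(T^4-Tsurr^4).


T^4 = 4.2806e+11
Tsurr^4 = 6.9257e+09
Q = 0.5000 * 5.67e-8 * 7.8430 * 4.2113e+11 = 93637.7696 W

93637.7696 W


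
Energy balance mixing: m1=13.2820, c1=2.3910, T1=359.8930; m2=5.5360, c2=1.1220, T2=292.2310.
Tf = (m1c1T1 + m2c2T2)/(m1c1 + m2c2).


num = 13244.3776
den = 37.9687
Tf = 348.8240 K

348.8240 K


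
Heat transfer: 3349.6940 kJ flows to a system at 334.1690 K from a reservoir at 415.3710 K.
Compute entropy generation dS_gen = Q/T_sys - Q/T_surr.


dS_sys = 3349.6940/334.1690 = 10.0240 kJ/K
dS_surr = -3349.6940/415.3710 = -8.0643 kJ/K
dS_gen = 10.0240 - 8.0643 = 1.9596 kJ/K (irreversible)

dS_gen = 1.9596 kJ/K, irreversible


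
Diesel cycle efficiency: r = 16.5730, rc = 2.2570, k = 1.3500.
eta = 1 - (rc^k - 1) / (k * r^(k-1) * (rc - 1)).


r^(k-1) = 2.6717
rc^k = 3.0010
eta = 0.5586 = 55.8643%

55.8643%


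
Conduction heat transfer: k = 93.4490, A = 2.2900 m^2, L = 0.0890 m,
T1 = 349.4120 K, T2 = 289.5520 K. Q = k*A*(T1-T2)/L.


dT = 59.8600 K
Q = 93.4490 * 2.2900 * 59.8600 / 0.0890 = 143931.8298 W

143931.8298 W


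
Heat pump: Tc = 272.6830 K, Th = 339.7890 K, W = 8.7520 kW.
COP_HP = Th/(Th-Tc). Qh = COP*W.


COP = 339.7890 / 67.1060 = 5.0635
Qh = 5.0635 * 8.7520 = 44.3155 kW

COP = 5.0635, Qh = 44.3155 kW


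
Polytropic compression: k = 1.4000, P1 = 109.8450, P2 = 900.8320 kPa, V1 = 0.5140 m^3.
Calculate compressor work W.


(k-1)/k = 0.2857
(P2/P1)^exp = 1.8243
W = 3.5000 * 109.8450 * 0.5140 * (1.8243 - 1) = 162.8972 kJ

162.8972 kJ


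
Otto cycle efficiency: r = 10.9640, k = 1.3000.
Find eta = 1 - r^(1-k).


r^(k-1) = 2.0511
eta = 1 - 1/2.0511 = 0.5125 = 51.2461%

51.2461%


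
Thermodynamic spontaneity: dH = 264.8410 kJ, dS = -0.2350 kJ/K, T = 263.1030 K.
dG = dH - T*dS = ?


T*dS = 263.1030 * -0.2350 = -61.8292 kJ
dG = 264.8410 + 61.8292 = 326.6702 kJ (non-spontaneous)

dG = 326.6702 kJ, non-spontaneous


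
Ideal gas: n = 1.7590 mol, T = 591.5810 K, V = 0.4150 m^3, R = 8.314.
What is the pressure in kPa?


P = nRT/V = 1.7590 * 8.314 * 591.5810 / 0.4150
= 8651.4734 / 0.4150 = 20846.9239 Pa = 20.8469 kPa

20.8469 kPa


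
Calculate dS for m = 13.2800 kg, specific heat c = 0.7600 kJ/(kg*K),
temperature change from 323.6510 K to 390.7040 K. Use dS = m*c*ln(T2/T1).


T2/T1 = 1.2072
ln(T2/T1) = 0.1883
dS = 13.2800 * 0.7600 * 0.1883 = 1.9003 kJ/K

1.9003 kJ/K


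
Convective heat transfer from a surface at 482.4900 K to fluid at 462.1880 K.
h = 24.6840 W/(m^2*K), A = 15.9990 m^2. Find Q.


dT = 20.3020 K
Q = 24.6840 * 15.9990 * 20.3020 = 8017.6520 W

8017.6520 W


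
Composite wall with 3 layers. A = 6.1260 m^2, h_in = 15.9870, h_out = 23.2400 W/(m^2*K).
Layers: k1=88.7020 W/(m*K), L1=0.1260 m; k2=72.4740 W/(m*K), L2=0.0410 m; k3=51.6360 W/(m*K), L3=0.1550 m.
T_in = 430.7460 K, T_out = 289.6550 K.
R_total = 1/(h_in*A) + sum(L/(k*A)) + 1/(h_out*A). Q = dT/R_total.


R_conv_in = 1/(15.9870*6.1260) = 0.0102
R_1 = 0.1260/(88.7020*6.1260) = 0.0002
R_2 = 0.0410/(72.4740*6.1260) = 9.2347e-05
R_3 = 0.1550/(51.6360*6.1260) = 0.0005
R_conv_out = 1/(23.2400*6.1260) = 0.0070
R_total = 0.0180 K/W
Q = 141.0910 / 0.0180 = 7817.1163 W

R_total = 0.0180 K/W, Q = 7817.1163 W


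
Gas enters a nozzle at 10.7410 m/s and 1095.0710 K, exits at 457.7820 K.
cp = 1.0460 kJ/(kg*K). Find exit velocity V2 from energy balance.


dT = 637.2890 K
2*cp*1000*dT = 1333208.5880
V1^2 = 115.3691
V2 = sqrt(1333323.9571) = 1154.6965 m/s

1154.6965 m/s


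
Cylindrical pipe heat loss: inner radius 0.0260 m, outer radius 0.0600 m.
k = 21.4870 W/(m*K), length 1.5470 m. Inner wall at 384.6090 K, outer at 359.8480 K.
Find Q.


dT = 24.7610 K
ln(ro/ri) = 0.8362
Q = 2*pi*21.4870*1.5470*24.7610 / 0.8362 = 6184.1361 W

6184.1361 W


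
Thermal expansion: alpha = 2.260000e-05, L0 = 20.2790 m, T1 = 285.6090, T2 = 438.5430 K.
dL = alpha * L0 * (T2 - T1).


dT = 152.9340 K
dL = 2.260000e-05 * 20.2790 * 152.9340 = 0.070090 m
L_final = 20.349090 m

dL = 0.070090 m


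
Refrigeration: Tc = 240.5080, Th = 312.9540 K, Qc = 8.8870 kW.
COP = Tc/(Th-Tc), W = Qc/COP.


COP = 240.5080 / 72.4460 = 3.3198
W = 8.8870 / 3.3198 = 2.6769 kW

COP = 3.3198, W = 2.6769 kW


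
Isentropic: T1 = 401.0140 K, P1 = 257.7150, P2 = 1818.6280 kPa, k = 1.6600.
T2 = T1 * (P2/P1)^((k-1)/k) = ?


(k-1)/k = 0.3976
(P2/P1)^exp = 2.1747
T2 = 401.0140 * 2.1747 = 872.0801 K

872.0801 K


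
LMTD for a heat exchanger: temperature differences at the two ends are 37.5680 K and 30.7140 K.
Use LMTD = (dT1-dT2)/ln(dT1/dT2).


dT1/dT2 = 1.2232
ln(dT1/dT2) = 0.2014
LMTD = 6.8540 / 0.2014 = 34.0260 K

34.0260 K


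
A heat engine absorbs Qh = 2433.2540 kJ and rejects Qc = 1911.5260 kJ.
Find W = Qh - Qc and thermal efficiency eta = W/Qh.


W = 2433.2540 - 1911.5260 = 521.7280 kJ
eta = 521.7280 / 2433.2540 = 0.2144 = 21.4416%

W = 521.7280 kJ, eta = 21.4416%


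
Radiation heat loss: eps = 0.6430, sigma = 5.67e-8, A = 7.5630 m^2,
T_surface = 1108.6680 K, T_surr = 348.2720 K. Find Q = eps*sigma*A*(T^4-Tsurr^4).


T^4 = 1.5108e+12
Tsurr^4 = 1.4712e+10
Q = 0.6430 * 5.67e-8 * 7.5630 * 1.4961e+12 = 412519.3374 W

412519.3374 W


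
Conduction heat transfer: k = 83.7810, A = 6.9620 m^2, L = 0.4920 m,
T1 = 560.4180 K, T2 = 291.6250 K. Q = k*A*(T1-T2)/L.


dT = 268.7930 K
Q = 83.7810 * 6.9620 * 268.7930 / 0.4920 = 318663.5650 W

318663.5650 W


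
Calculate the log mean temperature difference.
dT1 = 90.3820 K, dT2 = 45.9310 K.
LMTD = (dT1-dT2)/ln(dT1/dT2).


dT1/dT2 = 1.9678
ln(dT1/dT2) = 0.6769
LMTD = 44.4510 / 0.6769 = 65.6680 K

65.6680 K


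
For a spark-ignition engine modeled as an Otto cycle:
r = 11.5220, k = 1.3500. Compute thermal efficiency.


r^(k-1) = 2.3525
eta = 1 - 1/2.3525 = 0.5749 = 57.4925%

57.4925%
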